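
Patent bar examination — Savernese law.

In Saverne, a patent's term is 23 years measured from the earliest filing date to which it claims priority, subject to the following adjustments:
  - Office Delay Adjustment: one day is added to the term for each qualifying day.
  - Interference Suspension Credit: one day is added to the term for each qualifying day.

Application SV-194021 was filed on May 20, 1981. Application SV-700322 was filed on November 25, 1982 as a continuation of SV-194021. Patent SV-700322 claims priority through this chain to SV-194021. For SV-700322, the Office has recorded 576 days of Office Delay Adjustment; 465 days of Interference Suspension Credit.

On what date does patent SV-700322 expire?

Earliest priority filing: 20 May 1981.
Base term: 20 May 1981 + 23 years → 20 May 2004.
Office Delay Adjustment: +576 days → 17 December 2005.
Interference Suspension Credit: +465 days → 27 March 2007.

2007-03-27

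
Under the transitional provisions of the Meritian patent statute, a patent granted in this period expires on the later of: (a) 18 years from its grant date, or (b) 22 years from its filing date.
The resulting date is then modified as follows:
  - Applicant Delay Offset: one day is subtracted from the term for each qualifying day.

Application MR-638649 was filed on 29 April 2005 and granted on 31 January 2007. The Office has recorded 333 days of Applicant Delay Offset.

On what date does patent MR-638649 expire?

(a) grant + 18 years → 31 January 2025.
(b) filing + 22 years → 29 April 2027.
Later of the two: 29 April 2027.
Applicant Delay Offset: −333 days → 31 May 2026.

2026-05-31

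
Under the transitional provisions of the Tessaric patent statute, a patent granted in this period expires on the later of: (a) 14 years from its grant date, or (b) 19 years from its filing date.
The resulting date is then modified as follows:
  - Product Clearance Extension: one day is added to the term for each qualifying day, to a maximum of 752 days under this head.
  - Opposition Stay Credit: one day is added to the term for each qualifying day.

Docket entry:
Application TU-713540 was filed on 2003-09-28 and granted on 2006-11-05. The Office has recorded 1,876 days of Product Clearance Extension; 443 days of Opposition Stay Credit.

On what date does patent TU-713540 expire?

2026-01-05

(a) grant + 14 years → 5 November 2020.
(b) filing + 19 years → 28 September 2022.
Later of the two: 28 September 2022.
Product Clearance Extension: 1876 days claimed exceeds the 752-day cap, so +752 days → 19 October 2024.
Opposition Stay Credit: +443 days → 5 January 2026.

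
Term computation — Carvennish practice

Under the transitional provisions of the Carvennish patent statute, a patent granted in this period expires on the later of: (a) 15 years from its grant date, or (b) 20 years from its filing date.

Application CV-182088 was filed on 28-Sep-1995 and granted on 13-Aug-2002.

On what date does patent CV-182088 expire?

August 13, 2017

(a) grant + 15 years → 13 August 2017.
(b) filing + 20 years → 28 September 2015.
Later of the two: 13 August 2017.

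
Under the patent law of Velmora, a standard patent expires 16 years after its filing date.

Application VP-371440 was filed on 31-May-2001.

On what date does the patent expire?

Filing date + 16 years → 31 May 2017.

2017-05-31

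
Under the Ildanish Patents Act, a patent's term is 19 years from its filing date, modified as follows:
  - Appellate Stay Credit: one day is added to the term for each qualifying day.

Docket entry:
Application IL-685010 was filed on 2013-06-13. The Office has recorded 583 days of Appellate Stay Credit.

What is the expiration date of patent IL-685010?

January 17, 2034

Base term: filing date + 19 years → 13 June 2032.
Appellate Stay Credit: +583 days → 17 January 2034.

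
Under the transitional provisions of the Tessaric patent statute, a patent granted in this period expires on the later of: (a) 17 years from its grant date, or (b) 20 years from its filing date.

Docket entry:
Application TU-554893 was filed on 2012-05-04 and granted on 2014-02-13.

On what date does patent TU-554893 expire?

2032-05-04

(a) grant + 17 years → 13 February 2031.
(b) filing + 20 years → 4 May 2032.
Later of the two: 4 May 2032.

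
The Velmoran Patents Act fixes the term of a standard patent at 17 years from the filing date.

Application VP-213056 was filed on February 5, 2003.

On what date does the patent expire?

2020-02-05

Filing date + 17 years → 5 February 2020.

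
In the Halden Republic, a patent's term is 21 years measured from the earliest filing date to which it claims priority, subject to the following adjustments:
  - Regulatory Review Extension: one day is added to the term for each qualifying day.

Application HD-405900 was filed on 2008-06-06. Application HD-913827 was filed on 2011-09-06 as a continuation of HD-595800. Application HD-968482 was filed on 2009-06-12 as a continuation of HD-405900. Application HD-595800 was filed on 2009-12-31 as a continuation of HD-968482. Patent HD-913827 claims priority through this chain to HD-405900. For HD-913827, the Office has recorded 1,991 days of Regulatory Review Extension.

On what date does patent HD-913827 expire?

Earliest priority filing: 6 June 2008.
Base term: 6 June 2008 + 21 years → 6 June 2029.
Regulatory Review Extension: +1991 days → 18 November 2034.

2034-11-18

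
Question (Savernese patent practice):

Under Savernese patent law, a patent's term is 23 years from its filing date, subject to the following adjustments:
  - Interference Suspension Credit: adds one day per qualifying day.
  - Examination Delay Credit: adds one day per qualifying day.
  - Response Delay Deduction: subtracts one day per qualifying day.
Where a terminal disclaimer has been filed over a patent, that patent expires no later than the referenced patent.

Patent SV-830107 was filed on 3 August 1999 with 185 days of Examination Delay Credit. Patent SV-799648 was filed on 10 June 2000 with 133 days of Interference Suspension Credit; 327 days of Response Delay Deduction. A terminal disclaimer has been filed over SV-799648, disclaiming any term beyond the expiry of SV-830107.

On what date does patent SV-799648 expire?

Natural term of SV-799648:
  Base: filing + 23 years → 10 June 2023.
  Interference Suspension Credit: +133 days → 21 October 2023.
  Response Delay Deduction: −327 days → 28 November 2022.
Expiry of referenced patent SV-830107:
  Base: filing + 23 years → 3 August 2022.
  Examination Delay Credit: +185 days → 4 February 2023.
Terminal disclaimer: SV-799648 expires on the earlier of 28 November 2022 and 4 February 2023.

2022-11-28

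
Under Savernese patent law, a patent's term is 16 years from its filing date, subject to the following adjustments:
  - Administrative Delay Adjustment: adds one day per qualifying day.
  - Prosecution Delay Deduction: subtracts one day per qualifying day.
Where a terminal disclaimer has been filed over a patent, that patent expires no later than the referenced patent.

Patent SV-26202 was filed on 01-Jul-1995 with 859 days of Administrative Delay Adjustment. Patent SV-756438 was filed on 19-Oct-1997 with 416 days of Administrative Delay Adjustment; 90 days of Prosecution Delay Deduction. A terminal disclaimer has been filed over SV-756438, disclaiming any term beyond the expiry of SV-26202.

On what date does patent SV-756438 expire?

2013-11-06

Natural term of SV-756438:
  Base: filing + 16 years → 19 October 2013.
  Administrative Delay Adjustment: +416 days → 9 December 2014.
  Prosecution Delay Deduction: −90 days → 10 September 2014.
Expiry of referenced patent SV-26202:
  Base: filing + 16 years → 1 July 2011.
  Administrative Delay Adjustment: +859 days → 6 November 2013.
Terminal disclaimer: SV-756438 expires on the earlier of 10 September 2014 and 6 November 2013.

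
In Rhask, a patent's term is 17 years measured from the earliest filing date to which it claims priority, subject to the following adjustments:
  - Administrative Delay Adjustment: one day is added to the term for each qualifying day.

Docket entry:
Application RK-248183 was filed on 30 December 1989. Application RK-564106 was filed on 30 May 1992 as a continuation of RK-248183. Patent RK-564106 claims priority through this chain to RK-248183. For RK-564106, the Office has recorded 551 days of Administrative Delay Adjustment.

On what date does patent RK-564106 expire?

2008-07-03

Earliest priority filing: 30 December 1989.
Base term: 30 December 1989 + 17 years → 30 December 2006.
Administrative Delay Adjustment: +551 days → 3 July 2008.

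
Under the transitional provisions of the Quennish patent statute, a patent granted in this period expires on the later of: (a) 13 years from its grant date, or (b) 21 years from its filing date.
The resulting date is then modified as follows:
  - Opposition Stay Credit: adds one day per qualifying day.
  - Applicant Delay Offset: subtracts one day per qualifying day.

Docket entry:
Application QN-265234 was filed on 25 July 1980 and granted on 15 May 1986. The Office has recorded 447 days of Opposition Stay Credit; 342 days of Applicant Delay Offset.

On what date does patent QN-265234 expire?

(a) grant + 13 years → 15 May 1999.
(b) filing + 21 years → 25 July 2001.
Later of the two: 25 July 2001.
Opposition Stay Credit: +447 days → 15 October 2002.
Applicant Delay Offset: −342 days → 7 November 2001.

November 7, 2001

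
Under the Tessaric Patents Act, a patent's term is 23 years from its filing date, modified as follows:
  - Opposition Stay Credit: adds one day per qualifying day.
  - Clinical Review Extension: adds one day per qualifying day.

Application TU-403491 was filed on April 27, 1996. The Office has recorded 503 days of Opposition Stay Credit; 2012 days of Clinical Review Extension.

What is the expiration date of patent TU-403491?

Base term: filing date + 23 years → 27 April 2019.
Opposition Stay Credit: +503 days → 11 September 2020.
Clinical Review Extension: +2012 days → 16 March 2026.

March 16, 2026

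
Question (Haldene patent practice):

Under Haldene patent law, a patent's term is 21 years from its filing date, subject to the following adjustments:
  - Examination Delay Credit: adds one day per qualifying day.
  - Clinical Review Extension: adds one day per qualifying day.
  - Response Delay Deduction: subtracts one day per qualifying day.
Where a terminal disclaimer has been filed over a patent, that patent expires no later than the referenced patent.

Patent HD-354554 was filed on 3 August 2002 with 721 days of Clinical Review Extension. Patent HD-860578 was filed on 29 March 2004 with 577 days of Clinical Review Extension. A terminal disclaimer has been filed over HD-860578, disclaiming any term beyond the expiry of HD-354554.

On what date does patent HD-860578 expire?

Natural term of HD-860578:
  Base: filing + 21 years → 29 March 2025.
  Clinical Review Extension: +577 days → 27 October 2026.
Expiry of referenced patent HD-354554:
  Base: filing + 21 years → 3 August 2023.
  Clinical Review Extension: +721 days → 24 July 2025.
Terminal disclaimer: HD-860578 expires on the earlier of 27 October 2026 and 24 July 2025.

July 24, 2025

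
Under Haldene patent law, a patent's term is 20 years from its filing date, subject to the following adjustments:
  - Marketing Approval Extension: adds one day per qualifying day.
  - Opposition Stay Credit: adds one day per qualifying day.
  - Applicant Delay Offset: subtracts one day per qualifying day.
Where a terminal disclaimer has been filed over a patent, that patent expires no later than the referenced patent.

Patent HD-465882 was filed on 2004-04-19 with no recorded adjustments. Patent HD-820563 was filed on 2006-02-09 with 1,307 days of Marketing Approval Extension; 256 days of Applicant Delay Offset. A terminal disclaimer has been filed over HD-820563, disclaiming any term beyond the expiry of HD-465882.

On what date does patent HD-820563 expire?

2024-04-19

Natural term of HD-820563:
  Base: filing + 20 years → 9 February 2026.
  Marketing Approval Extension: +1307 days → 8 September 2029.
  Applicant Delay Offset: −256 days → 26 December 2028.
Expiry of referenced patent HD-465882:
  Base: filing + 20 years → 19 April 2024.
Terminal disclaimer: HD-820563 expires on the earlier of 26 December 2028 and 19 April 2024.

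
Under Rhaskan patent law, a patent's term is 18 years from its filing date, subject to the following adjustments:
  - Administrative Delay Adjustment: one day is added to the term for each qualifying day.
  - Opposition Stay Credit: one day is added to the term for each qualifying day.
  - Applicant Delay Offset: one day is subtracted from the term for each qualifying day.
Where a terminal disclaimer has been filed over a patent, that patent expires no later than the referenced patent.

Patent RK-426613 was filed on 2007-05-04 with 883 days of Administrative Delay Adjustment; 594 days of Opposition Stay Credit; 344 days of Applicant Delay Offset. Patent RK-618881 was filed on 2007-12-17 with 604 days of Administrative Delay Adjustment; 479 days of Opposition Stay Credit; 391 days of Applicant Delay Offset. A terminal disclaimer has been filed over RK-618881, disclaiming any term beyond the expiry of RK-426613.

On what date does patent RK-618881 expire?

Natural term of RK-618881:
  Base: filing + 18 years → 17 December 2025.
  Administrative Delay Adjustment: +604 days → 13 August 2027.
  Opposition Stay Credit: +479 days → 4 December 2028.
  Applicant Delay Offset: −391 days → 9 November 2027.
Expiry of referenced patent RK-426613:
  Base: filing + 18 years → 4 May 2025.
  Administrative Delay Adjustment: +883 days → 4 October 2027.
  Opposition Stay Credit: +594 days → 20 May 2029.
  Applicant Delay Offset: −344 days → 10 June 2028.
Terminal disclaimer: RK-618881 expires on the earlier of 9 November 2027 and 10 June 2028.

2027-11-09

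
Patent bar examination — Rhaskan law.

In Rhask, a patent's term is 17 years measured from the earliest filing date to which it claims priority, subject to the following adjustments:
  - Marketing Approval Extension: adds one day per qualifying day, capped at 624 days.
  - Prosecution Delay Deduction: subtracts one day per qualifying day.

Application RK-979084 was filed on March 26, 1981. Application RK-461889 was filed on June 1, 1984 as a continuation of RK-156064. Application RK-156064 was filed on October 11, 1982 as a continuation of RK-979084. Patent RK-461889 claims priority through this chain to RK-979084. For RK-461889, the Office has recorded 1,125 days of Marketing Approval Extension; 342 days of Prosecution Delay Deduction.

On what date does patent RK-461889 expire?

1999-01-02

Earliest priority filing: 26 March 1981.
Base term: 26 March 1981 + 17 years → 26 March 1998.
Marketing Approval Extension: 1125 days claimed exceeds the 624-day cap, so +624 days → 10 December 1999.
Prosecution Delay Deduction: −342 days → 2 January 1999.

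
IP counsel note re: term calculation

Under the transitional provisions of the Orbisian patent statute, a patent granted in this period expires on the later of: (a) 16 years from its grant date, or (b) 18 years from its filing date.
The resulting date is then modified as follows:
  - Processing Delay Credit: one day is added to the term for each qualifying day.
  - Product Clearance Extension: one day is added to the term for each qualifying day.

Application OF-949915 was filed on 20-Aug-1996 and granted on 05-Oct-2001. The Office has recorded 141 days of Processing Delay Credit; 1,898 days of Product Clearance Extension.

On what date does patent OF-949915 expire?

(a) grant + 16 years → 5 October 2017.
(b) filing + 18 years → 20 August 2014.
Later of the two: 5 October 2017.
Processing Delay Credit: +141 days → 23 February 2018.
Product Clearance Extension: +1898 days → 6 May 2023.

2023-05-06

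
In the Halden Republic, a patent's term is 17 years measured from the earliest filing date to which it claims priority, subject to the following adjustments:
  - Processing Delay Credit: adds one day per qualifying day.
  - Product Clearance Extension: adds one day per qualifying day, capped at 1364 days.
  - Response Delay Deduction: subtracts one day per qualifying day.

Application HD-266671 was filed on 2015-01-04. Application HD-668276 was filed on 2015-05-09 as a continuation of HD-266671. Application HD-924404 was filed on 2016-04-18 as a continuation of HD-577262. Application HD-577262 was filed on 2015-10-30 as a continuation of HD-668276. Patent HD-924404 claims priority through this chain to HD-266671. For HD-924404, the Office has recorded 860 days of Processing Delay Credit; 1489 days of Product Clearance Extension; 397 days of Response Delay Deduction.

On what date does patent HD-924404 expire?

Earliest priority filing: 4 January 2015.
Base term: 4 January 2015 + 17 years → 4 January 2032.
Processing Delay Credit: +860 days → 13 May 2034.
Product Clearance Extension: 1489 days claimed exceeds the 1364-day cap, so +1364 days → 5 February 2038.
Response Delay Deduction: −397 days → 4 January 2037.

2037-01-04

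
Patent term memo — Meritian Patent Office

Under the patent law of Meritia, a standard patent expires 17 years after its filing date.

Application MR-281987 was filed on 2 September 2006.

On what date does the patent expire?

September 2, 2023

Filing date + 17 years → 2 September 2023.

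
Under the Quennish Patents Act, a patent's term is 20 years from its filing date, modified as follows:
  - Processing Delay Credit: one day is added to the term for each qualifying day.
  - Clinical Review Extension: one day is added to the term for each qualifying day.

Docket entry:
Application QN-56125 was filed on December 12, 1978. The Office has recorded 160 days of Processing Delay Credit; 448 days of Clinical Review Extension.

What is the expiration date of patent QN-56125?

August 11, 2000

Base term: filing date + 20 years → 12 December 1998.
Processing Delay Credit: +160 days → 21 May 1999.
Clinical Review Extension: +448 days → 11 August 2000.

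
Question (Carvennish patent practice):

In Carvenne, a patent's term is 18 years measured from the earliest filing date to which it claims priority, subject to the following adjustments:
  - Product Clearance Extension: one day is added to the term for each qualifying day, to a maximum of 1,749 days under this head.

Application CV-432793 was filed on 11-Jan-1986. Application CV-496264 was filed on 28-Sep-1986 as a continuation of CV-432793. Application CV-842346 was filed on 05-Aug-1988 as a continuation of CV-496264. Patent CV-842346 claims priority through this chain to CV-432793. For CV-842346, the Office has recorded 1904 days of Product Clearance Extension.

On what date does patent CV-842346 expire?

2008-10-25

Earliest priority filing: 11 January 1986.
Base term: 11 January 1986 + 18 years → 11 January 2004.
Product Clearance Extension: 1904 days claimed exceeds the 1749-day cap, so +1749 days → 25 October 2008.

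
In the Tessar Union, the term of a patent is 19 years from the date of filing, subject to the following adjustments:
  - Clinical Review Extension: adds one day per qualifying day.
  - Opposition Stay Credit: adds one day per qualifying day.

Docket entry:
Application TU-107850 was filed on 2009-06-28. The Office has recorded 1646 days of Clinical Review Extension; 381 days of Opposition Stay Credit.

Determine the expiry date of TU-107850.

Base term: filing date + 19 years → 28 June 2028.
Clinical Review Extension: +1646 days → 30 December 2032.
Opposition Stay Credit: +381 days → 15 January 2034.

January 15, 2034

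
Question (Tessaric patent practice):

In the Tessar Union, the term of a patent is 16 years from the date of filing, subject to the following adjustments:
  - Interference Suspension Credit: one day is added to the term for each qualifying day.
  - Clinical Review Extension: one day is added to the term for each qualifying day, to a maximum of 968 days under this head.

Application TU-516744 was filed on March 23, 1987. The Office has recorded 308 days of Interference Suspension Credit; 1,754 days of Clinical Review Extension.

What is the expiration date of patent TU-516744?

September 19, 2006

Base term: filing date + 16 years → 23 March 2003.
Interference Suspension Credit: +308 days → 25 January 2004.
Clinical Review Extension: 1754 days claimed exceeds the 968-day cap, so +968 days → 19 September 2006.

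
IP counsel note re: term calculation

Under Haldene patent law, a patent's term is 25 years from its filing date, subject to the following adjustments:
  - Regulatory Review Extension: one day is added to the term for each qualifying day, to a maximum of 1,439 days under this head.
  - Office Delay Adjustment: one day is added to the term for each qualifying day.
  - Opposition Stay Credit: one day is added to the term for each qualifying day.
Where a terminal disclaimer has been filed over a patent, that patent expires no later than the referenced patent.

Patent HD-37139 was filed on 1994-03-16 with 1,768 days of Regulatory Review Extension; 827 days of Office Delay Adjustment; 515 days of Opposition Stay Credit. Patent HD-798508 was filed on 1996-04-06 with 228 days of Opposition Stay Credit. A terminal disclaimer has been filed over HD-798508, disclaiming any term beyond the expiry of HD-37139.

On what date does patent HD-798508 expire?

Natural term of HD-798508:
  Base: filing + 25 years → 6 April 2021.
  Opposition Stay Credit: +228 days → 20 November 2021.
Expiry of referenced patent HD-37139:
  Base: filing + 25 years → 16 March 2019.
  Regulatory Review Extension: 1768 days claimed exceeds the 1439-day cap, so +1439 days → 22 February 2023.
  Office Delay Adjustment: +827 days → 29 May 2025.
  Opposition Stay Credit: +515 days → 26 October 2026.
Terminal disclaimer: HD-798508 expires on the earlier of 20 November 2021 and 26 October 2026.

2021-11-20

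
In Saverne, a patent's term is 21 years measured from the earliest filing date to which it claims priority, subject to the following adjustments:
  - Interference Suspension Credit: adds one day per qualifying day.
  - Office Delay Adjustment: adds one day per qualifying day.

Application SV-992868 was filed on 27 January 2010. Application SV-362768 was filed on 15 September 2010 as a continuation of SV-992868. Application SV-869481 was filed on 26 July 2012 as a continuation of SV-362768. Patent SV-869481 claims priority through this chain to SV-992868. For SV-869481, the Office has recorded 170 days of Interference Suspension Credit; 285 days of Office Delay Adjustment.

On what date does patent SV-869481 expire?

2032-04-26

Earliest priority filing: 27 January 2010.
Base term: 27 January 2010 + 21 years → 27 January 2031.
Interference Suspension Credit: +170 days → 16 July 2031.
Office Delay Adjustment: +285 days → 26 April 2032.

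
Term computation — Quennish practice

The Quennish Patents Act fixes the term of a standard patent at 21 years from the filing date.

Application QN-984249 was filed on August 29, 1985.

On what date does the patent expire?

Filing date + 21 years → 29 August 2006.

August 29, 2006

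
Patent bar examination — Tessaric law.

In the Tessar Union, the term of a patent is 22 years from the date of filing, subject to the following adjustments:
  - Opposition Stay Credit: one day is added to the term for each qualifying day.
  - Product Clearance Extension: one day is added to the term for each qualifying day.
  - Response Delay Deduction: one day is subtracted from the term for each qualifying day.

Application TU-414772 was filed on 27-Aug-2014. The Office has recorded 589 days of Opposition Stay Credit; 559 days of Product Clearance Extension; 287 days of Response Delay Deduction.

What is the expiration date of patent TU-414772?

2039-01-05

Base term: filing date + 22 years → 27 August 2036.
Opposition Stay Credit: +589 days → 8 April 2038.
Product Clearance Extension: +559 days → 19 October 2039.
Response Delay Deduction: −287 days → 5 January 2039.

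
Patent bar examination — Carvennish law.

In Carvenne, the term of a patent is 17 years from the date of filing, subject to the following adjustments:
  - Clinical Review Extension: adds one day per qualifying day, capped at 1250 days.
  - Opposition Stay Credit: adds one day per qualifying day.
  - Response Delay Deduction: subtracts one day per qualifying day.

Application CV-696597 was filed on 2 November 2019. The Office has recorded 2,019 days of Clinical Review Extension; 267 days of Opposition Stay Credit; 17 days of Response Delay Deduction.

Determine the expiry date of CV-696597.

Base term: filing date + 17 years → 2 November 2036.
Clinical Review Extension: 2019 days claimed exceeds the 1250-day cap, so +1250 days → 5 April 2040.
Opposition Stay Credit: +267 days → 28 December 2040.
Response Delay Deduction: −17 days → 11 December 2040.

2040-12-11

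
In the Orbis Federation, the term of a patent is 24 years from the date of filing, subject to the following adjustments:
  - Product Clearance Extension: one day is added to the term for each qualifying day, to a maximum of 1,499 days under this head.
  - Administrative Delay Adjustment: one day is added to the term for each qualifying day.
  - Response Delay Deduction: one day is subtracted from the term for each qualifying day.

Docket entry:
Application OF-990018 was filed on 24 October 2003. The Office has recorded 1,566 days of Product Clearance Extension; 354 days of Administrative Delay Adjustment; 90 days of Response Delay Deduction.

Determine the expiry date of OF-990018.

2032-08-21

Base term: filing date + 24 years → 24 October 2027.
Product Clearance Extension: 1566 days claimed exceeds the 1499-day cap, so +1499 days → 1 December 2031.
Administrative Delay Adjustment: +354 days → 19 November 2032.
Response Delay Deduction: −90 days → 21 August 2032.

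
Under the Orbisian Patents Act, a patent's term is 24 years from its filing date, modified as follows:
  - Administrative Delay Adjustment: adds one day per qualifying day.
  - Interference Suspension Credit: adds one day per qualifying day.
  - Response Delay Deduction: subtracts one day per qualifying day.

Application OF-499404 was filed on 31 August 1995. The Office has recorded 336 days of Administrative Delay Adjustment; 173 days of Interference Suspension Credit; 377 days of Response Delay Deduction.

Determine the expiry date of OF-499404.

Base term: filing date + 24 years → 31 August 2019.
Administrative Delay Adjustment: +336 days → 1 August 2020.
Interference Suspension Credit: +173 days → 21 January 2021.
Response Delay Deduction: −377 days → 10 January 2020.

January 10, 2020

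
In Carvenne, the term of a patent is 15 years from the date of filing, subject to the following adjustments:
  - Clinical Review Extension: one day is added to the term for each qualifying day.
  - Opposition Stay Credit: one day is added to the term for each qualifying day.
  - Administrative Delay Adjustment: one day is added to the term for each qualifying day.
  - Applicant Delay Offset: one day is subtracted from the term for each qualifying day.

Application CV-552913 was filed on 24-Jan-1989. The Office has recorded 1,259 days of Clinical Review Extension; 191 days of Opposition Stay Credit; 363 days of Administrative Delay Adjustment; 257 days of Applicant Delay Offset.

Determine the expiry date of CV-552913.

April 28, 2008

Base term: filing date + 15 years → 24 January 2004.
Clinical Review Extension: +1259 days → 6 July 2007.
Opposition Stay Credit: +191 days → 13 January 2008.
Administrative Delay Adjustment: +363 days → 10 January 2009.
Applicant Delay Offset: −257 days → 28 April 2008.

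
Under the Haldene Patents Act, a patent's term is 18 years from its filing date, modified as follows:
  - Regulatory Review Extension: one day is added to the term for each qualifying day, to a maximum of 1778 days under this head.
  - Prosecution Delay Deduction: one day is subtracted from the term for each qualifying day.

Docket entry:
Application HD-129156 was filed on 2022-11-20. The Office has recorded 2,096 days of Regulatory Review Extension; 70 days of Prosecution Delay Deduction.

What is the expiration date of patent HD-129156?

Base term: filing date + 18 years → 20 November 2040.
Regulatory Review Extension: 2096 days claimed exceeds the 1778-day cap, so +1778 days → 3 October 2045.
Prosecution Delay Deduction: −70 days → 25 July 2045.

July 25, 2045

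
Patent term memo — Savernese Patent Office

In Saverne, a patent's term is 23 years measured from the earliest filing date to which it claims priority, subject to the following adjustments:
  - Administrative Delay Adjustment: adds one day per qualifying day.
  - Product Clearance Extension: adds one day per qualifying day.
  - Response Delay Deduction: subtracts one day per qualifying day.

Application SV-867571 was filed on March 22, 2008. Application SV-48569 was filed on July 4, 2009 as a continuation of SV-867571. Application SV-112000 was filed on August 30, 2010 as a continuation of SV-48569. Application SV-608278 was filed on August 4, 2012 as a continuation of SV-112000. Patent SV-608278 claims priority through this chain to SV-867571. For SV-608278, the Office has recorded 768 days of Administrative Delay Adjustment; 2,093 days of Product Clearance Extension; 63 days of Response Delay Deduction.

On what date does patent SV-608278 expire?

2038-11-18

Earliest priority filing: 22 March 2008.
Base term: 22 March 2008 + 23 years → 22 March 2031.
Administrative Delay Adjustment: +768 days → 28 April 2033.
Product Clearance Extension: +2093 days → 20 January 2039.
Response Delay Deduction: −63 days → 18 November 2038.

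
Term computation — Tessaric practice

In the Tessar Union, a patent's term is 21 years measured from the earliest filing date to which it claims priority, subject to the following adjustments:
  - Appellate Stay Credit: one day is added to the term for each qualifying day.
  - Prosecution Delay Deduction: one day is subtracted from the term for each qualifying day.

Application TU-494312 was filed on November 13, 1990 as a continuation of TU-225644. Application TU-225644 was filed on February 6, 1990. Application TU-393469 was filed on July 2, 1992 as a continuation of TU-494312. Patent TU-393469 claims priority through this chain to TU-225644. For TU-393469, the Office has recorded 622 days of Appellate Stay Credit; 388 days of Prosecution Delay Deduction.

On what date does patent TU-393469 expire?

2011-09-28

Earliest priority filing: 6 February 1990.
Base term: 6 February 1990 + 21 years → 6 February 2011.
Appellate Stay Credit: +622 days → 20 October 2012.
Prosecution Delay Deduction: −388 days → 28 September 2011.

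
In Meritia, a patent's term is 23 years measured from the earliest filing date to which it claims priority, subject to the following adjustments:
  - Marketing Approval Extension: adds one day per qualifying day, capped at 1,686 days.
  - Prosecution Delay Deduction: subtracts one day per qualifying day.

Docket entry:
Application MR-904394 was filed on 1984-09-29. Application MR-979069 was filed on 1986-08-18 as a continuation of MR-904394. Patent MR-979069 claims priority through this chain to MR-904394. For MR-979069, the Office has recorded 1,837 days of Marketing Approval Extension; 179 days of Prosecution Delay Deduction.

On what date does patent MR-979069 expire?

November 14, 2011

Earliest priority filing: 29 September 1984.
Base term: 29 September 1984 + 23 years → 29 September 2007.
Marketing Approval Extension: 1837 days claimed exceeds the 1686-day cap, so +1686 days → 11 May 2012.
Prosecution Delay Deduction: −179 days → 14 November 2011.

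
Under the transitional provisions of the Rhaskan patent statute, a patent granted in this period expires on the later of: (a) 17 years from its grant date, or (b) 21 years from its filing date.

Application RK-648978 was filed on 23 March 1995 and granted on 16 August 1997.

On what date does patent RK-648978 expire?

(a) grant + 17 years → 16 August 2014.
(b) filing + 21 years → 23 March 2016.
Later of the two: 23 March 2016.

2016-03-23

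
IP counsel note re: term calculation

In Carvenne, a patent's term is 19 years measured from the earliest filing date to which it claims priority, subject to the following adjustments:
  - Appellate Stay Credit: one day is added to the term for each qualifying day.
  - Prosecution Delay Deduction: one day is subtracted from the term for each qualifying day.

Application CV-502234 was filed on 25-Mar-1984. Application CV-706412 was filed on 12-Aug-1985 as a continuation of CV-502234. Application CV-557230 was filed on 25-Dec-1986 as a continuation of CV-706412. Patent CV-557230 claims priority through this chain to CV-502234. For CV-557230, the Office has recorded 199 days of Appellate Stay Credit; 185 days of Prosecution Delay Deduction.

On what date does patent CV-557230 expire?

Earliest priority filing: 25 March 1984.
Base term: 25 March 1984 + 19 years → 25 March 2003.
Appellate Stay Credit: +199 days → 10 October 2003.
Prosecution Delay Deduction: −185 days → 8 April 2003.

April 8, 2003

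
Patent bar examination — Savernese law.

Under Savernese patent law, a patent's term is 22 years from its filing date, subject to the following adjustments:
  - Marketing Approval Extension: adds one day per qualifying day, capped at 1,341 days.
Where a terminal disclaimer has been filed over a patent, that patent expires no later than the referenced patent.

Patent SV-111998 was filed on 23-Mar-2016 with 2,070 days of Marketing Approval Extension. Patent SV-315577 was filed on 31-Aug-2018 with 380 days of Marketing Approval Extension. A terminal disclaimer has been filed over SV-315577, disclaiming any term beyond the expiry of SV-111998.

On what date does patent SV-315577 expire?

Natural term of SV-315577:
  Base: filing + 22 years → 31 August 2040.
  Marketing Approval Extension: 380 days (within the 1341-day cap) → +380 days → 15 September 2041.
Expiry of referenced patent SV-111998:
  Base: filing + 22 years → 23 March 2038.
  Marketing Approval Extension: 2070 days claimed exceeds the 1341-day cap, so +1341 days → 23 November 2041.
Terminal disclaimer: SV-315577 expires on the earlier of 15 September 2041 and 23 November 2041.

2041-09-15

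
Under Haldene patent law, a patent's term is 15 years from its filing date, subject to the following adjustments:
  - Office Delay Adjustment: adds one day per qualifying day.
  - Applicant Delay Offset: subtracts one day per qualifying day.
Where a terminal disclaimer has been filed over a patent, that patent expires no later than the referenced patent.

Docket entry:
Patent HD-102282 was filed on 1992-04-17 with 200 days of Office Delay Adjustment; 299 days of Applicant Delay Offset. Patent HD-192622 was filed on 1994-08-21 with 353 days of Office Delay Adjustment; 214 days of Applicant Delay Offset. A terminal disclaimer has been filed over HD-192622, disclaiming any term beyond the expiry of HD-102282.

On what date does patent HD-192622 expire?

January 8, 2007

Natural term of HD-192622:
  Base: filing + 15 years → 21 August 2009.
  Office Delay Adjustment: +353 days → 9 August 2010.
  Applicant Delay Offset: −214 days → 7 January 2010.
Expiry of referenced patent HD-102282:
  Base: filing + 15 years → 17 April 2007.
  Office Delay Adjustment: +200 days → 3 November 2007.
  Applicant Delay Offset: −299 days → 8 January 2007.
Terminal disclaimer: HD-192622 expires on the earlier of 7 January 2010 and 8 January 2007.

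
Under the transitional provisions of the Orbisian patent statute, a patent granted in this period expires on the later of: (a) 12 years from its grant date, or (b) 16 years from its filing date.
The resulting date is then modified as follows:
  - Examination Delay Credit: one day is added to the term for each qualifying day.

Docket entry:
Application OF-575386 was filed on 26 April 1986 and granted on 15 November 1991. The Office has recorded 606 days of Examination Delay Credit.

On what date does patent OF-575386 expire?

2005-07-13

(a) grant + 12 years → 15 November 2003.
(b) filing + 16 years → 26 April 2002.
Later of the two: 15 November 2003.
Examination Delay Credit: +606 days → 13 July 2005.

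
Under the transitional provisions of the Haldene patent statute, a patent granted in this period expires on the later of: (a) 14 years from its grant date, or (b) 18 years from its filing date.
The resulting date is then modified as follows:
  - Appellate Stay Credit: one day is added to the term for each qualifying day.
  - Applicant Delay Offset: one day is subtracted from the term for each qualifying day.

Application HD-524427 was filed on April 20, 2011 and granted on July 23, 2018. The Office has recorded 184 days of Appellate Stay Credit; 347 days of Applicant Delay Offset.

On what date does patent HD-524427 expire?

(a) grant + 14 years → 23 July 2032.
(b) filing + 18 years → 20 April 2029.
Later of the two: 23 July 2032.
Appellate Stay Credit: +184 days → 23 January 2033.
Applicant Delay Offset: −347 days → 11 February 2032.

February 11, 2032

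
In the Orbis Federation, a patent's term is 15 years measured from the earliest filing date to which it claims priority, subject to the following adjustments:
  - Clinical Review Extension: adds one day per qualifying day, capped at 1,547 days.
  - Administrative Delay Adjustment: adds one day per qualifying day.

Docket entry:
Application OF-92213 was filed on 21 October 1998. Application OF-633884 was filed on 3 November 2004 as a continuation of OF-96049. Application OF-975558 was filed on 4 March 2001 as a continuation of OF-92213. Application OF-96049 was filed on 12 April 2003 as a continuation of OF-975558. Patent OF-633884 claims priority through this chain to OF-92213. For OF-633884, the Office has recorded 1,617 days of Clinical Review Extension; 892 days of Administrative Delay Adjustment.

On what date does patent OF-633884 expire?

Earliest priority filing: 21 October 1998.
Base term: 21 October 1998 + 15 years → 21 October 2013.
Clinical Review Extension: 1617 days claimed exceeds the 1547-day cap, so +1547 days → 15 January 2018.
Administrative Delay Adjustment: +892 days → 25 June 2020.

2020-06-25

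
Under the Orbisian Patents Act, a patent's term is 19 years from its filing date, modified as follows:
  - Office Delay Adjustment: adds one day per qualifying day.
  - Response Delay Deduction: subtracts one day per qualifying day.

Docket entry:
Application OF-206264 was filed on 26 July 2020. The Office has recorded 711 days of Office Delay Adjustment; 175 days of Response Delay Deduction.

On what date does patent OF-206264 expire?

2041-01-12

Base term: filing date + 19 years → 26 July 2039.
Office Delay Adjustment: +711 days → 6 July 2041.
Response Delay Deduction: −175 days → 12 January 2041.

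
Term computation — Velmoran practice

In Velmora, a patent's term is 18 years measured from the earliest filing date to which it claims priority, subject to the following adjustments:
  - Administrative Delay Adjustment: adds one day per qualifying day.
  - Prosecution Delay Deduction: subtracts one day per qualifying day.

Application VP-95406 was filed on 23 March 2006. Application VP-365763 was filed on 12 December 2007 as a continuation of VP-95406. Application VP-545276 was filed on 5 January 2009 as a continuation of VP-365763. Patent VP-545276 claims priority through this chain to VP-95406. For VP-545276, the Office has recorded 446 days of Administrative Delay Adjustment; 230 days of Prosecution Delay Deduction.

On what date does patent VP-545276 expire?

October 25, 2024

Earliest priority filing: 23 March 2006.
Base term: 23 March 2006 + 18 years → 23 March 2024.
Administrative Delay Adjustment: +446 days → 12 June 2025.
Prosecution Delay Deduction: −230 days → 25 October 2024.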